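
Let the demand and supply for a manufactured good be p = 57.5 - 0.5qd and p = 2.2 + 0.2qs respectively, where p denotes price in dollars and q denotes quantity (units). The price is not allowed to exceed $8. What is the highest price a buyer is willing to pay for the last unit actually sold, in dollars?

43

Rearranging demand gives qd = 115 - 2p; rearranging supply gives qs = 5p - 11. Setting quantity demanded equal to quantity supplied, 115 - 2p = 5p - 11, gives p* = 18 and q* = 79.
Since 8 < 18, the ceiling is binding.
At p = 8: qd = 115 - 2·8 = 99 and qs = 5·8 - 11 = 29.
Only 29 units reach the market. On the demand curve, the marginal buyer's willingness to pay at q = 29 is (115 - 29)/2 = 43.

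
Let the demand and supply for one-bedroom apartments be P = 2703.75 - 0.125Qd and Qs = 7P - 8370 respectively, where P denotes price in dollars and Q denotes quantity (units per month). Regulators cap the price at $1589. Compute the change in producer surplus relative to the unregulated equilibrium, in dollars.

Rearranging demand gives Qd = 21630 - 8P. In a free market, 21630 - 8P = 7P - 8370 gives the equilibrium P* = 2000, Q* = 5630.
Because the ceiling (1589) lies below the market-clearing price, it is binding.
At P = 1589: Qd = 21630 - 8·1589 = 8918 and Qs = 7·1589 - 8370 = 2753.
Producer surplus without the control is ½ · (2000 - 8370/7) · 5630 = 15848450/7.
With the ceiling, producers sell 2753 units at 1589, so PS = ½ · (1589 - 8370/7) · 2753 = 7579009/14.
Change in producer surplus = 7579009/14 - 15848450/7 = -1722706.5.

-1722706.5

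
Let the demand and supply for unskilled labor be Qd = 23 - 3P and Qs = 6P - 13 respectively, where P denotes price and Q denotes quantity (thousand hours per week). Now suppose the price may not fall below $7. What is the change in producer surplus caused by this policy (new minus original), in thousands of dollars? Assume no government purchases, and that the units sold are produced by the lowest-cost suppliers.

In a free market, 23 - 3P = 6P - 13 gives the equilibrium P* = 4, Q* = 11.
Since 7 > 4, the floor is binding.
At P = 7: Qd = 23 - 3·7 = 2 and Qs = 6·7 - 13 = 29.
Producer surplus without the control is ½ · (4 - 13/6) · 11 = 121/12.
With the floor, 2 units are sold at 7. The supply price at Q = 2 is 2.5, so PS = ½ · [(7 - 13/6) + (7 - 2.5)] · 2 = 28/3.
Change in producer surplus = 28/3 - 121/12 = -0.75.

-0.75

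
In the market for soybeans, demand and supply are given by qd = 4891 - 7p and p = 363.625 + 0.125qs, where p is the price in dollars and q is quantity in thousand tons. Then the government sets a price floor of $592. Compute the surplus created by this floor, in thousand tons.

Rearranging supply gives qs = 8p - 2909. Without the control the market clears where 4891 - 7p = 8p - 2909, i.e. p* = 520 and q* = 1251.
Since 592 > 520, the floor is binding.
At p = 592: qd = 4891 - 7·592 = 747 and qs = 8·592 - 2909 = 1827.
Surplus = qs - qd = 1827 - 747 = 1080.

1080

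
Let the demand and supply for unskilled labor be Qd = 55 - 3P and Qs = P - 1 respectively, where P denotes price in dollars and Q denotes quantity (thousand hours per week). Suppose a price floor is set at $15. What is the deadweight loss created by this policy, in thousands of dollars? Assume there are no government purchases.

6

Setting quantity demanded equal to quantity supplied, 55 - 3P = P - 1, gives P* = 14 and Q* = 13.
Since 15 > 14, the floor is binding.
At P = 15: Qd = 55 - 3·15 = 10 and Qs = 15 - 1 = 14.
Quantity traded falls to 10. At Q = 10 the demand price is (55 - 10)/3 = 15 and the supply price is 1 + 10 = 11.
Deadweight loss = ½ · (15 - 11) · (13 - 10) = ½ · 4 · 3 = 6.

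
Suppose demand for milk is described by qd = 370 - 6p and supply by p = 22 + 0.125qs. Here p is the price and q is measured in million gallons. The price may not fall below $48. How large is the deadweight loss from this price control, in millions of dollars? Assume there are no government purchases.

425.25

Rearranging supply gives qs = 8p - 176. Equilibrium: 370 - 6p = 8p - 176, so 546 = 14p and p* = 39, q* = 136.
Since 48 > 39, the floor is binding.
At p = 48: qd = 370 - 6·48 = 82 and qs = 8·48 - 176 = 208.
Quantity traded falls to 82. At q = 82 the demand price is (370 - 82)/6 = 48 and the supply price is (176 + 82)/8 = 32.25.
Deadweight loss = ½ · (48 - 32.25) · (136 - 82) = ½ · 15.75 · 54 = 425.25.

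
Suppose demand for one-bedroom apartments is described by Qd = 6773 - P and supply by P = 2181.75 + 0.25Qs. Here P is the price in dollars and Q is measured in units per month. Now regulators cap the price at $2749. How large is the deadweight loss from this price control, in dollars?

1232010

Rearranging supply gives Qs = 4P - 8727. Equilibrium: 6773 - P = 4P - 8727, so 15500 = 5P and P* = 3100, Q* = 3673.
The ceiling of 2749 is below the equilibrium price 3100, so it binds.
At P = 2749: Qd = 6773 - 2749 = 4024 and Qs = 4·2749 - 8727 = 2269.
Quantity traded falls to 2269. At Q = 2269 the demand price is 6773 - 2269 = 4504 and the supply price is (8727 + 2269)/4 = 2749.
Deadweight loss = ½ · (4504 - 2749) · (3673 - 2269) = ½ · 1755 · 1404 = 1232010.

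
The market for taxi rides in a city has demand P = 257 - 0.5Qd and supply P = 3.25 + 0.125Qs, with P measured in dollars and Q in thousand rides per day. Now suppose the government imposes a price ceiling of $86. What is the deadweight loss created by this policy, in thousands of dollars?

0

Rearranging demand gives Qd = 514 - 2P; rearranging supply gives Qs = 8P - 26. Equilibrium: 514 - 2P = 8P - 26, so 540 = 10P and P* = 54, Q* = 406.
The ceiling of 86 is above the equilibrium price 54, so it is not binding; the market clears at P* = 54, Q* = 406.
Since the control does not bind, no trades are prevented and deadweight loss is zero.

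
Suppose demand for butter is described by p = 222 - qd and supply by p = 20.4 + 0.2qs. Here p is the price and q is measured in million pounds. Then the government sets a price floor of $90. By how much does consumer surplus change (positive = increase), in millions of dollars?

-5400

Rearranging demand gives qd = 222 - p; rearranging supply gives qs = 5p - 102. Setting quantity demanded equal to quantity supplied, 222 - p = 5p - 102, gives p* = 54 and q* = 168.
The floor of 90 is above the equilibrium price 54, so it binds.
At p = 90: qd = 222 - 90 = 132 and qs = 5·90 - 102 = 348.
Consumer surplus without the control is ½ · (222 - 54) · 168 = 14112.
With the floor, consumers buy 132 units at 90, so CS = ½ · (222 - 90) · 132 = 8712.
Change in consumer surplus = 8712 - 14112 = -5400.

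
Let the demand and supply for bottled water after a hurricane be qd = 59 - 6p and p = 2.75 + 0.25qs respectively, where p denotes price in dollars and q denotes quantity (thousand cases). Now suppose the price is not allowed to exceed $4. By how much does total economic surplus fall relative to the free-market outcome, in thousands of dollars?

Rearranging supply gives qs = 4p - 11. In a free market, 59 - 6p = 4p - 11 gives the equilibrium p* = 7, q* = 17.
Because the ceiling (4) lies below the market-clearing price, it is binding.
At p = 4: qd = 59 - 6·4 = 35 and qs = 4·4 - 11 = 5.
Quantity traded falls to 5. At q = 5 the demand price is (59 - 5)/6 = 9 and the supply price is (11 + 5)/4 = 4.
Deadweight loss = ½ · (9 - 4) · (17 - 5) = ½ · 5 · 12 = 30.

30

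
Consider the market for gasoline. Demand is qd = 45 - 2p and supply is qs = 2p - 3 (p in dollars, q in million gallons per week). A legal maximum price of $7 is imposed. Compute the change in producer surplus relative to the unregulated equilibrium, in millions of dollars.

-80

In a free market, 45 - 2p = 2p - 3 gives the equilibrium p* = 12, q* = 21.
Since 7 < 12, the ceiling is binding.
At p = 7: qd = 45 - 2·7 = 31 and qs = 2·7 - 3 = 11.
Producer surplus without the control is ½ · (12 - 1.5) · 21 = 110.25.
With the ceiling, producers sell 11 units at 7, so PS = ½ · (7 - 1.5) · 11 = 30.25.
Change in producer surplus = 30.25 - 110.25 = -80.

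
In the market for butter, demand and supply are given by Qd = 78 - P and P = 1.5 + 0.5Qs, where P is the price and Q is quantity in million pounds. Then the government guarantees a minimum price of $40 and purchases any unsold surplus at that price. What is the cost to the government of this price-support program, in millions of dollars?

Rearranging supply gives Qs = 2P - 3. Equilibrium: 78 - P = 2P - 3, so 81 = 3P and P* = 27, Q* = 51.
The floor of 40 is above the equilibrium price 27, so it binds.
At P = 40: Qd = 78 - 40 = 38 and Qs = 2·40 - 3 = 77.
Surplus = Qs - Qd = 39.
Government expenditure = surplus × support price = 39 × 40 = 1560.

1560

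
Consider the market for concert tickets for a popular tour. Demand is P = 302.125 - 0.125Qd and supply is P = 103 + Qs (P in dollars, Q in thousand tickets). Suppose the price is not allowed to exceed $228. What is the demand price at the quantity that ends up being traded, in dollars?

286.5

Rearranging demand gives Qd = 2417 - 8P; rearranging supply gives Qs = P - 103. Without the control the market clears where 2417 - 8P = P - 103, i.e. P* = 280 and Q* = 177.
Since 228 < 280, the ceiling is binding.
At P = 228: Qd = 2417 - 8·228 = 593 and Qs = 228 - 103 = 125.
Only 125 units reach the market. On the demand curve, the marginal buyer's willingness to pay at Q = 125 is (2417 - 125)/8 = 286.5.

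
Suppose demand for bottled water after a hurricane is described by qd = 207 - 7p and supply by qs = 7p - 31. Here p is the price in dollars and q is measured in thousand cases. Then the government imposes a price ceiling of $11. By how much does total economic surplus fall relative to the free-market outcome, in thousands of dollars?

Without the control the market clears where 207 - 7p = 7p - 31, i.e. p* = 17 and q* = 88.
The ceiling of 11 is below the equilibrium price 17, so it binds.
At p = 11: qd = 207 - 7·11 = 130 and qs = 7·11 - 31 = 46.
Quantity traded falls to 46. At q = 46 the demand price is (207 - 46)/7 = 23 and the supply price is (31 + 46)/7 = 11.
Deadweight loss = ½ · (23 - 11) · (88 - 46) = ½ · 12 · 42 = 252.

252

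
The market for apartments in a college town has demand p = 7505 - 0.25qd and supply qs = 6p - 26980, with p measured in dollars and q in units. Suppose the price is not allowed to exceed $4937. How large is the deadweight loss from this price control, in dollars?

Rearranging demand gives qd = 30020 - 4p. In a free market, 30020 - 4p = 6p - 26980 gives the equilibrium p* = 5700, q* = 7220.
The ceiling of 4937 is below the equilibrium price 5700, so it binds.
At p = 4937: qd = 30020 - 4·4937 = 10272 and qs = 6·4937 - 26980 = 2642.
Quantity traded falls to 2642. At q = 2642 the demand price is (30020 - 2642)/4 = 6844.5 and the supply price is (26980 + 2642)/6 = 4937.
Deadweight loss = ½ · (6844.5 - 4937) · (7220 - 2642) = ½ · 1907.5 · 4578 = 4366267.5.

4366267.5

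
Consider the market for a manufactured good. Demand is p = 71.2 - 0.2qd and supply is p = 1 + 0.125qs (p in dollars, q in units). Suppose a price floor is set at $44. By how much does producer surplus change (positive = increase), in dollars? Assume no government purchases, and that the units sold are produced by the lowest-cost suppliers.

Rearranging demand gives qd = 356 - 5p; rearranging supply gives qs = 8p - 8. Without the control the market clears where 356 - 5p = 8p - 8, i.e. p* = 28 and q* = 216.
The floor of 44 is above the equilibrium price 28, so it binds.
At p = 44: qd = 356 - 5·44 = 136 and qs = 8·44 - 8 = 344.
Producer surplus without the control is ½ · (28 - 1) · 216 = 2916.
With the floor, 136 units are sold at 44. The supply price at q = 136 is 18, so PS = ½ · [(44 - 1) + (44 - 18)] · 136 = 4692.
Change in producer surplus = 4692 - 2916 = 1776.

1776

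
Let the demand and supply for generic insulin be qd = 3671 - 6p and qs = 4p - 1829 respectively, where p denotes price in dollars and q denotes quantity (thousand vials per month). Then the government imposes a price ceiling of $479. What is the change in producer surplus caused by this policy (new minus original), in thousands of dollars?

-16259

In a free market, 3671 - 6p = 4p - 1829 gives the equilibrium p* = 550, q* = 371.
Since 479 < 550, the ceiling is binding.
At p = 479: qd = 3671 - 6·479 = 797 and qs = 4·479 - 1829 = 87.
Producer surplus without the control is ½ · (550 - 457.25) · 371 = 17205.125.
With the ceiling, producers sell 87 units at 479, so PS = ½ · (479 - 457.25) · 87 = 946.125.
Change in producer surplus = 946.125 - 17205.125 = -16259.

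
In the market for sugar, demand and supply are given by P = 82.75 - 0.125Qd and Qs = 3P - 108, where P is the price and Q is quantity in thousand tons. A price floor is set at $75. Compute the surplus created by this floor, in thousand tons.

55

Rearranging demand gives Qd = 662 - 8P. Setting quantity demanded equal to quantity supplied, 662 - 8P = 3P - 108, gives P* = 70 and Q* = 102.
Since 75 > 70, the floor is binding.
At P = 75: Qd = 662 - 8·75 = 62 and Qs = 3·75 - 108 = 117.
Surplus = Qs - Qd = 117 - 62 = 55.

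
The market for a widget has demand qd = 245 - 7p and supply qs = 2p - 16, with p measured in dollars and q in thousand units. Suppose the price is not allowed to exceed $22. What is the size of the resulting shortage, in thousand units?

Equilibrium: 245 - 7p = 2p - 16, so 261 = 9p and p* = 29, q* = 42.
The ceiling of 22 is below the equilibrium price 29, so it binds.
At p = 22: qd = 245 - 7·22 = 91 and qs = 2·22 - 16 = 28.
Shortage = qd - qs = 91 - 28 = 63.

63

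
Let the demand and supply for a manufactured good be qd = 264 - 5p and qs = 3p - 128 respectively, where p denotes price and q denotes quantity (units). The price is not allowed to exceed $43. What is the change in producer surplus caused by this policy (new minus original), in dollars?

-60

Setting quantity demanded equal to quantity supplied, 264 - 5p = 3p - 128, gives p* = 49 and q* = 19.
The ceiling of 43 is below the equilibrium price 49, so it binds.
At p = 43: qd = 264 - 5·43 = 49 and qs = 3·43 - 128 = 1.
Producer surplus without the control is ½ · (49 - 128/3) · 19 = 361/6.
With the ceiling, producers sell 1 units at 43, so PS = ½ · (43 - 128/3) · 1 = 1/6.
Change in producer surplus = 1/6 - 361/6 = -60.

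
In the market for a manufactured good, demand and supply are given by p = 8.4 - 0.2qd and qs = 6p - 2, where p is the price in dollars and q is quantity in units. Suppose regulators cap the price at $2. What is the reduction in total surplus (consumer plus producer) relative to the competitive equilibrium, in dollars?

26.4

Rearranging demand gives qd = 42 - 5p. In a free market, 42 - 5p = 6p - 2 gives the equilibrium p* = 4, q* = 22.
Because the ceiling (2) lies below the market-clearing price, it is binding.
At p = 2: qd = 42 - 5·2 = 32 and qs = 6·2 - 2 = 10.
Quantity traded falls to 10. At q = 10 the demand price is (42 - 10)/5 = 6.4 and the supply price is (2 + 10)/6 = 2.
Deadweight loss = ½ · (6.4 - 2) · (22 - 10) = ½ · 4.4 · 12 = 26.4.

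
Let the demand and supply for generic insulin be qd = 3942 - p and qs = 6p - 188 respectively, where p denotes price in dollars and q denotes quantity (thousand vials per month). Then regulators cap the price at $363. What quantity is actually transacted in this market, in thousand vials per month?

Equilibrium: 3942 - p = 6p - 188, so 4130 = 7p and p* = 590, q* = 3352.
The ceiling of 363 is below the equilibrium price 590, so it binds.
At p = 363: qd = 3942 - 363 = 3579 and qs = 6·363 - 188 = 1990.
The quantity actually transacted is the short side, supply: 1990.

1990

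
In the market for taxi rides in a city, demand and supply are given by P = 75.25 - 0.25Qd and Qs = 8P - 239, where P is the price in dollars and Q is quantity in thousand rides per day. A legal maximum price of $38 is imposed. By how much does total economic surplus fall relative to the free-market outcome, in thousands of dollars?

588

Rearranging demand gives Qd = 301 - 4P. In a free market, 301 - 4P = 8P - 239 gives the equilibrium P* = 45, Q* = 121.
The ceiling of 38 is below the equilibrium price 45, so it binds.
At P = 38: Qd = 301 - 4·38 = 149 and Qs = 8·38 - 239 = 65.
Quantity traded falls to 65. At Q = 65 the demand price is (301 - 65)/4 = 59 and the supply price is (239 + 65)/8 = 38.
Deadweight loss = ½ · (59 - 38) · (121 - 65) = ½ · 21 · 56 = 588.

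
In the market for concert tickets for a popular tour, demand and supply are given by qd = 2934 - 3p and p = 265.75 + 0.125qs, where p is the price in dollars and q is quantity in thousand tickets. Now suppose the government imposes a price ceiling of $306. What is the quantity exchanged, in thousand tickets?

322

Rearranging supply gives qs = 8p - 2126. In a free market, 2934 - 3p = 8p - 2126 gives the equilibrium p* = 460, q* = 1554.
Since 306 < 460, the ceiling is binding.
At p = 306: qd = 2934 - 3·306 = 2016 and qs = 8·306 - 2126 = 322.
The quantity actually transacted is the short side, supply: 322.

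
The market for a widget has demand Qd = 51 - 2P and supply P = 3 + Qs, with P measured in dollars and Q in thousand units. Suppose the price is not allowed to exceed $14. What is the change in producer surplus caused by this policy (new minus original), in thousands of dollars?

Rearranging supply gives Qs = P - 3. In a free market, 51 - 2P = P - 3 gives the equilibrium P* = 18, Q* = 15.
Since 14 < 18, the ceiling is binding.
At P = 14: Qd = 51 - 2·14 = 23 and Qs = 14 - 3 = 11.
Producer surplus without the control is ½ · (18 - 3) · 15 = 112.5.
With the ceiling, producers sell 11 units at 14, so PS = ½ · (14 - 3) · 11 = 60.5.
Change in producer surplus = 60.5 - 112.5 = -52.

-52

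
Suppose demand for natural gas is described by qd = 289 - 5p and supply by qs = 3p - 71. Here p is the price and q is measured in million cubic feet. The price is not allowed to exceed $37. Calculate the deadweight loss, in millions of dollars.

Equilibrium: 289 - 5p = 3p - 71, so 360 = 8p and p* = 45, q* = 64.
Since 37 < 45, the ceiling is binding.
At p = 37: qd = 289 - 5·37 = 104 and qs = 3·37 - 71 = 40.
Quantity traded falls to 40. At q = 40 the demand price is (289 - 40)/5 = 49.8 and the supply price is (71 + 40)/3 = 37.
Deadweight loss = ½ · (49.8 - 37) · (64 - 40) = ½ · 12.8 · 24 = 153.6.

153.6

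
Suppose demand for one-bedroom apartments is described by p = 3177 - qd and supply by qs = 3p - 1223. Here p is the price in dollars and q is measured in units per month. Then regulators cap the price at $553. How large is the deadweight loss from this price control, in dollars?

1795254

Rearranging demand gives qd = 3177 - p. Without the control the market clears where 3177 - p = 3p - 1223, i.e. p* = 1100 and q* = 2077.
Because the ceiling (553) lies below the market-clearing price, it is binding.
At p = 553: qd = 3177 - 553 = 2624 and qs = 3·553 - 1223 = 436.
Quantity traded falls to 436. At q = 436 the demand price is 3177 - 436 = 2741 and the supply price is (1223 + 436)/3 = 553.
Deadweight loss = ½ · (2741 - 553) · (2077 - 436) = ½ · 2188 · 1641 = 1795254.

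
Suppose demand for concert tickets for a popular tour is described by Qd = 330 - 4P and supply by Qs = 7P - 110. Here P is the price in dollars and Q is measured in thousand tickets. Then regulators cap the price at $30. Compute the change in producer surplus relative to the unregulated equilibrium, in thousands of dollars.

-1350

In a free market, 330 - 4P = 7P - 110 gives the equilibrium P* = 40, Q* = 170.
Since 30 < 40, the ceiling is binding.
At P = 30: Qd = 330 - 4·30 = 210 and Qs = 7·30 - 110 = 100.
Producer surplus without the control is ½ · (40 - 110/7) · 170 = 14450/7.
With the ceiling, producers sell 100 units at 30, so PS = ½ · (30 - 110/7) · 100 = 5000/7.
Change in producer surplus = 5000/7 - 14450/7 = -1350.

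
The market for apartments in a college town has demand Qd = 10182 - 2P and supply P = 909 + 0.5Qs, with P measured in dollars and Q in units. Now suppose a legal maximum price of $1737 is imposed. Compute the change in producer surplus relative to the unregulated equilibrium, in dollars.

Rearranging supply gives Qs = 2P - 1818. Equilibrium: 10182 - 2P = 2P - 1818, so 12000 = 4P and P* = 3000, Q* = 4182.
Because the ceiling (1737) lies below the market-clearing price, it is binding.
At P = 1737: Qd = 10182 - 2·1737 = 6708 and Qs = 2·1737 - 1818 = 1656.
Producer surplus without the control is ½ · (3000 - 909) · 4182 = 4372281.
With the ceiling, producers sell 1656 units at 1737, so PS = ½ · (1737 - 909) · 1656 = 685584.
Change in producer surplus = 685584 - 4372281 = -3686697.

-3686697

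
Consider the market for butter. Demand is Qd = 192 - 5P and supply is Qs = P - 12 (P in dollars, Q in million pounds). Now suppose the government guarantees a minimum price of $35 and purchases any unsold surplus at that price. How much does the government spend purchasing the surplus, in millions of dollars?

Setting quantity demanded equal to quantity supplied, 192 - 5P = P - 12, gives P* = 34 and Q* = 22.
Because the floor (35) lies above the market-clearing price, it is binding.
At P = 35: Qd = 192 - 5·35 = 17 and Qs = 35 - 12 = 23.
Surplus = Qs - Qd = 6.
Government expenditure = surplus × support price = 6 × 35 = 210.

210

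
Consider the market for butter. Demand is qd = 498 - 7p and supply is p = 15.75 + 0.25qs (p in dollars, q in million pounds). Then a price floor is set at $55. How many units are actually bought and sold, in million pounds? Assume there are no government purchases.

113

Rearranging supply gives qs = 4p - 63. Equilibrium: 498 - 7p = 4p - 63, so 561 = 11p and p* = 51, q* = 141.
The floor of 55 is above the equilibrium price 51, so it binds.
At p = 55: qd = 498 - 7·55 = 113 and qs = 4·55 - 63 = 157.
The quantity actually transacted is the short side, demand: 113.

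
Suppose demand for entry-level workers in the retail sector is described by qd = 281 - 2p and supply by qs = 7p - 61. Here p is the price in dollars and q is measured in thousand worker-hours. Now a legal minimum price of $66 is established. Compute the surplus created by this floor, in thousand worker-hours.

252

Without the control the market clears where 281 - 2p = 7p - 61, i.e. p* = 38 and q* = 205.
Because the floor (66) lies above the market-clearing price, it is binding.
At p = 66: qd = 281 - 2·66 = 149 and qs = 7·66 - 61 = 401.
Surplus = qs - qd = 401 - 149 = 252.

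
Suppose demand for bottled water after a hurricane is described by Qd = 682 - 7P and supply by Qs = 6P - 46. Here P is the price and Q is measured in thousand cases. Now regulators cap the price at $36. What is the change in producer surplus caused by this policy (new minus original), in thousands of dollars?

In a free market, 682 - 7P = 6P - 46 gives the equilibrium P* = 56, Q* = 290.
Because the ceiling (36) lies below the market-clearing price, it is binding.
At P = 36: Qd = 682 - 7·36 = 430 and Qs = 6·36 - 46 = 170.
Producer surplus without the control is ½ · (56 - 23/3) · 290 = 21025/3.
With the ceiling, producers sell 170 units at 36, so PS = ½ · (36 - 23/3) · 170 = 7225/3.
Change in producer surplus = 7225/3 - 21025/3 = -4600.

-4600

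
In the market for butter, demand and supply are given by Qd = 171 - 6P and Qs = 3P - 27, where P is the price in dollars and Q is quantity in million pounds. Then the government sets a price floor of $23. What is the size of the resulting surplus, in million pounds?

In a free market, 171 - 6P = 3P - 27 gives the equilibrium P* = 22, Q* = 39.
The floor of 23 is above the equilibrium price 22, so it binds.
At P = 23: Qd = 171 - 6·23 = 33 and Qs = 3·23 - 27 = 42.
Surplus = Qs - Qd = 42 - 33 = 9.

9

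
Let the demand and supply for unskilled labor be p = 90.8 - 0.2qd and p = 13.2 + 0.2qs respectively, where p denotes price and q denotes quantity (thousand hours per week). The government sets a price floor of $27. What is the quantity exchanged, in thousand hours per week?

Rearranging demand gives qd = 454 - 5p; rearranging supply gives qs = 5p - 66. Equilibrium: 454 - 5p = 5p - 66, so 520 = 10p and p* = 52, q* = 194.
Since 27 is below p* = 52, the floor does not bind and the free-market outcome prevails.

194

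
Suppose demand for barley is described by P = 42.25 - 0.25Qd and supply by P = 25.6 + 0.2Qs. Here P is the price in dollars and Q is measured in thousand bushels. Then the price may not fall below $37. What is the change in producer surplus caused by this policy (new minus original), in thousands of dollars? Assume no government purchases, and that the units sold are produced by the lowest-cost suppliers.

Rearranging demand gives Qd = 169 - 4P; rearranging supply gives Qs = 5P - 128. Without the control the market clears where 169 - 4P = 5P - 128, i.e. P* = 33 and Q* = 37.
Since 37 > 33, the floor is binding.
At P = 37: Qd = 169 - 4·37 = 21 and Qs = 5·37 - 128 = 57.
Producer surplus without the control is ½ · (33 - 25.6) · 37 = 136.9.
With the floor, 21 units are sold at 37. The supply price at Q = 21 is 29.8, so PS = ½ · [(37 - 25.6) + (37 - 29.8)] · 21 = 195.3.
Change in producer surplus = 195.3 - 136.9 = 58.4.

58.4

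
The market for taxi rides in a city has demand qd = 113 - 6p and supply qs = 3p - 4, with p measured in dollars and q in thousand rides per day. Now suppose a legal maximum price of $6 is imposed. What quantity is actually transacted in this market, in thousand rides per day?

14

Setting quantity demanded equal to quantity supplied, 113 - 6p = 3p - 4, gives p* = 13 and q* = 35.
Since 6 < 13, the ceiling is binding.
At p = 6: qd = 113 - 6·6 = 77 and qs = 3·6 - 4 = 14.
The quantity actually transacted is the short side, supply: 14.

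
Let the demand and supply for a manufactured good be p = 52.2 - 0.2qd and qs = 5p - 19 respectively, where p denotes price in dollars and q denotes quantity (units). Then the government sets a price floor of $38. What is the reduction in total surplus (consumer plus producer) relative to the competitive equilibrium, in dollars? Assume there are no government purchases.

Rearranging demand gives qd = 261 - 5p. Without the control the market clears where 261 - 5p = 5p - 19, i.e. p* = 28 and q* = 121.
The floor of 38 is above the equilibrium price 28, so it binds.
At p = 38: qd = 261 - 5·38 = 71 and qs = 5·38 - 19 = 171.
Quantity traded falls to 71. At q = 71 the demand price is (261 - 71)/5 = 38 and the supply price is (19 + 71)/5 = 18.
Deadweight loss = ½ · (38 - 18) · (121 - 71) = ½ · 20 · 50 = 500.

500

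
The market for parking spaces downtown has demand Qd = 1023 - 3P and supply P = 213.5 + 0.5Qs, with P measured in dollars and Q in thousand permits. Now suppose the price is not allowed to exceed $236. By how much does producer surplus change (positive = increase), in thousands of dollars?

Rearranging supply gives Qs = 2P - 427. In a free market, 1023 - 3P = 2P - 427 gives the equilibrium P* = 290, Q* = 153.
Since 236 < 290, the ceiling is binding.
At P = 236: Qd = 1023 - 3·236 = 315 and Qs = 2·236 - 427 = 45.
Producer surplus without the control is ½ · (290 - 213.5) · 153 = 5852.25.
With the ceiling, producers sell 45 units at 236, so PS = ½ · (236 - 213.5) · 45 = 506.25.
Change in producer surplus = 506.25 - 5852.25 = -5346.

-5346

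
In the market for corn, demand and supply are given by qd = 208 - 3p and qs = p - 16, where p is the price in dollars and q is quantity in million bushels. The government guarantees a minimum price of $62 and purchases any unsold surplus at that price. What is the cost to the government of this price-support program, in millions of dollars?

1488

Setting quantity demanded equal to quantity supplied, 208 - 3p = p - 16, gives p* = 56 and q* = 40.
Because the floor (62) lies above the market-clearing price, it is binding.
At p = 62: qd = 208 - 3·62 = 22 and qs = 62 - 16 = 46.
Surplus = qs - qd = 24.
Government expenditure = surplus × support price = 24 × 62 = 1488.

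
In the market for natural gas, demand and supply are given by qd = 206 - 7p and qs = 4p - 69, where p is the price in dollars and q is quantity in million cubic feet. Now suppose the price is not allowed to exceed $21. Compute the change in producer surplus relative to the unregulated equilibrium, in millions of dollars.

In a free market, 206 - 7p = 4p - 69 gives the equilibrium p* = 25, q* = 31.
The ceiling of 21 is below the equilibrium price 25, so it binds.
At p = 21: qd = 206 - 7·21 = 59 and qs = 4·21 - 69 = 15.
Producer surplus without the control is ½ · (25 - 17.25) · 31 = 120.125.
With the ceiling, producers sell 15 units at 21, so PS = ½ · (21 - 17.25) · 15 = 28.125.
Change in producer surplus = 28.125 - 120.125 = -92.

-92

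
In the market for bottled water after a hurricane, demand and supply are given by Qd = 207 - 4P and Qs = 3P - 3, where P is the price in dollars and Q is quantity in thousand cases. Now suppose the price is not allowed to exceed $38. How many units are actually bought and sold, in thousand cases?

In a free market, 207 - 4P = 3P - 3 gives the equilibrium P* = 30, Q* = 87.
The ceiling of 38 is above the equilibrium price 30, so it is not binding; the market clears at P* = 30, Q* = 87.

87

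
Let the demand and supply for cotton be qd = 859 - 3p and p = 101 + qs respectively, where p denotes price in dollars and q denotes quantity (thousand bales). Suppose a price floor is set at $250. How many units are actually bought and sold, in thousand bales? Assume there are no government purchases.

Rearranging supply gives qs = p - 101. Equilibrium: 859 - 3p = p - 101, so 960 = 4p and p* = 240, q* = 139.
Since 250 > 240, the floor is binding.
At p = 250: qd = 859 - 3·250 = 109 and qs = 250 - 101 = 149.
The quantity actually transacted is the short side, demand: 109.

109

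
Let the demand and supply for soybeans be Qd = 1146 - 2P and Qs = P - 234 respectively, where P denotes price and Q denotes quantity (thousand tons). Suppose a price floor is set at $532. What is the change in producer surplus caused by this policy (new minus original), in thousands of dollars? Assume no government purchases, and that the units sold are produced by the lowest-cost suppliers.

In a free market, 1146 - 2P = P - 234 gives the equilibrium P* = 460, Q* = 226.
The floor of 532 is above the equilibrium price 460, so it binds.
At P = 532: Qd = 1146 - 2·532 = 82 and Qs = 532 - 234 = 298.
Producer surplus without the control is ½ · (460 - 234) · 226 = 25538.
With the floor, 82 units are sold at 532. The supply price at Q = 82 is 316, so PS = ½ · [(532 - 234) + (532 - 316)] · 82 = 21074.
Change in producer surplus = 21074 - 25538 = -4464.

-4464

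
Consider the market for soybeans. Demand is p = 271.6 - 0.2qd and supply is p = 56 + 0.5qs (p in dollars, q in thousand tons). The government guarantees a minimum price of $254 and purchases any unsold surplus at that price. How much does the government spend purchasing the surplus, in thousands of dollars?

78232

Rearranging demand gives qd = 1358 - 5p; rearranging supply gives qs = 2p - 112. Setting quantity demanded equal to quantity supplied, 1358 - 5p = 2p - 112, gives p* = 210 and q* = 308.
Since 254 > 210, the floor is binding.
At p = 254: qd = 1358 - 5·254 = 88 and qs = 2·254 - 112 = 396.
Surplus = qs - qd = 308.
Government expenditure = surplus × support price = 308 × 254 = 78232.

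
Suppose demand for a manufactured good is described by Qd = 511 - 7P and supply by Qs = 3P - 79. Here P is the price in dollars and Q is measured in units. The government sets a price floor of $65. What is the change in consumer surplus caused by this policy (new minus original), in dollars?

Setting quantity demanded equal to quantity supplied, 511 - 7P = 3P - 79, gives P* = 59 and Q* = 98.
The floor of 65 is above the equilibrium price 59, so it binds.
At P = 65: Qd = 511 - 7·65 = 56 and Qs = 3·65 - 79 = 116.
Consumer surplus without the control is ½ · (73 - 59) · 98 = 686.
With the floor, consumers buy 56 units at 65, so CS = ½ · (73 - 65) · 56 = 224.
Change in consumer surplus = 224 - 686 = -462.

-462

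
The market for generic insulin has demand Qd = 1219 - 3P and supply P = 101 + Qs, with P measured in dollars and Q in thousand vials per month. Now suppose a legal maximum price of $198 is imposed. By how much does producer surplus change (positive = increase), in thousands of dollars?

-21516

Rearranging supply gives Qs = P - 101. Setting quantity demanded equal to quantity supplied, 1219 - 3P = P - 101, gives P* = 330 and Q* = 229.
Since 198 < 330, the ceiling is binding.
At P = 198: Qd = 1219 - 3·198 = 625 and Qs = 198 - 101 = 97.
Producer surplus without the control is ½ · (330 - 101) · 229 = 26220.5.
With the ceiling, producers sell 97 units at 198, so PS = ½ · (198 - 101) · 97 = 4704.5.
Change in producer surplus = 4704.5 - 26220.5 = -21516.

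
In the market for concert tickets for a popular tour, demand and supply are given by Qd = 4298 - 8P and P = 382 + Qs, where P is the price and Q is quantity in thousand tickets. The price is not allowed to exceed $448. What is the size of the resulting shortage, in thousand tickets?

648

Rearranging supply gives Qs = P - 382. Without the control the market clears where 4298 - 8P = P - 382, i.e. P* = 520 and Q* = 138.
Since 448 < 520, the ceiling is binding.
At P = 448: Qd = 4298 - 8·448 = 714 and Qs = 448 - 382 = 66.
Shortage = Qd - Qs = 714 - 66 = 648.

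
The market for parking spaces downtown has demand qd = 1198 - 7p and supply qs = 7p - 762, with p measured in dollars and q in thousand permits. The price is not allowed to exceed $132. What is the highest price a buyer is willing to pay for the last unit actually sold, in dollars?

Setting quantity demanded equal to quantity supplied, 1198 - 7p = 7p - 762, gives p* = 140 and q* = 218.
Because the ceiling (132) lies below the market-clearing price, it is binding.
At p = 132: qd = 1198 - 7·132 = 274 and qs = 7·132 - 762 = 162.
Only 162 units reach the market. On the demand curve, the marginal buyer's willingness to pay at q = 162 is (1198 - 162)/7 = 148.

148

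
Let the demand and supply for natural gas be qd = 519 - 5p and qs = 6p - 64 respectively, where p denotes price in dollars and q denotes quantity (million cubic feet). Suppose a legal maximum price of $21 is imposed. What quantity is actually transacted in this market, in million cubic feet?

62

Without the control the market clears where 519 - 5p = 6p - 64, i.e. p* = 53 and q* = 254.
Since 21 < 53, the ceiling is binding.
At p = 21: qd = 519 - 5·21 = 414 and qs = 6·21 - 64 = 62.
The quantity actually transacted is the short side, supply: 62.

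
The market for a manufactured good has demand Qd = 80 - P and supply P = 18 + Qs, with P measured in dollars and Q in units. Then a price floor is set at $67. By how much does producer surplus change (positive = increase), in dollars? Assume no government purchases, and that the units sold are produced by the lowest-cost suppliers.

72

Rearranging supply gives Qs = P - 18. Setting quantity demanded equal to quantity supplied, 80 - P = P - 18, gives P* = 49 and Q* = 31.
The floor of 67 is above the equilibrium price 49, so it binds.
At P = 67: Qd = 80 - 67 = 13 and Qs = 67 - 18 = 49.
Producer surplus without the control is ½ · (49 - 18) · 31 = 480.5.
With the floor, 13 units are sold at 67. The supply price at Q = 13 is 31, so PS = ½ · [(67 - 18) + (67 - 31)] · 13 = 552.5.
Change in producer surplus = 552.5 - 480.5 = 72.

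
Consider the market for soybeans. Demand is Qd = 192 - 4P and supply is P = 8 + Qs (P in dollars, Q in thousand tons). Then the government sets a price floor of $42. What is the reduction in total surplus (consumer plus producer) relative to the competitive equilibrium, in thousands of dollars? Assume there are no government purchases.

Rearranging supply gives Qs = P - 8. Equilibrium: 192 - 4P = P - 8, so 200 = 5P and P* = 40, Q* = 32.
Because the floor (42) lies above the market-clearing price, it is binding.
At P = 42: Qd = 192 - 4·42 = 24 and Qs = 42 - 8 = 34.
Quantity traded falls to 24. At Q = 24 the demand price is (192 - 24)/4 = 42 and the supply price is 8 + 24 = 32.
Deadweight loss = ½ · (42 - 32) · (32 - 24) = ½ · 10 · 8 = 40.

40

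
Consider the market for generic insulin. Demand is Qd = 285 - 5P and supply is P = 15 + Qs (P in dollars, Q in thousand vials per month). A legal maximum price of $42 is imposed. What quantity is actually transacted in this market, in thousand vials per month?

Rearranging supply gives Qs = P - 15. Without the control the market clears where 285 - 5P = P - 15, i.e. P* = 50 and Q* = 35.
Since 42 < 50, the ceiling is binding.
At P = 42: Qd = 285 - 5·42 = 75 and Qs = 42 - 15 = 27.
The quantity actually transacted is the short side, supply: 27.

27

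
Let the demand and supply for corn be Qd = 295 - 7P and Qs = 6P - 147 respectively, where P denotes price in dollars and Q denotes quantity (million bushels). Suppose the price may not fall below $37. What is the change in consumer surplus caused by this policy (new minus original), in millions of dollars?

-139.5

In a free market, 295 - 7P = 6P - 147 gives the equilibrium P* = 34, Q* = 57.
Because the floor (37) lies above the market-clearing price, it is binding.
At P = 37: Qd = 295 - 7·37 = 36 and Qs = 6·37 - 147 = 75.
Consumer surplus without the control is ½ · (295/7 - 34) · 57 = 3249/14.
With the floor, consumers buy 36 units at 37, so CS = ½ · (295/7 - 37) · 36 = 648/7.
Change in consumer surplus = 648/7 - 3249/14 = -139.5.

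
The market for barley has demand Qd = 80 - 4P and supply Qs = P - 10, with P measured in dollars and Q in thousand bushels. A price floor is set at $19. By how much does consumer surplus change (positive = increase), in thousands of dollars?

-6

Setting quantity demanded equal to quantity supplied, 80 - 4P = P - 10, gives P* = 18 and Q* = 8.
Because the floor (19) lies above the market-clearing price, it is binding.
At P = 19: Qd = 80 - 4·19 = 4 and Qs = 19 - 10 = 9.
Consumer surplus without the control is ½ · (20 - 18) · 8 = 8.
With the floor, consumers buy 4 units at 19, so CS = ½ · (20 - 19) · 4 = 2.
Change in consumer surplus = 2 - 8 = -6.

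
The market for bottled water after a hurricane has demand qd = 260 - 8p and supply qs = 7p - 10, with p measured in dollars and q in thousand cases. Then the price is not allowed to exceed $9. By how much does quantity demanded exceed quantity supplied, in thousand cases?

135

Setting quantity demanded equal to quantity supplied, 260 - 8p = 7p - 10, gives p* = 18 and q* = 116.
The ceiling of 9 is below the equilibrium price 18, so it binds.
At p = 9: qd = 260 - 8·9 = 188 and qs = 7·9 - 10 = 53.
Shortage = qd - qs = 188 - 53 = 135.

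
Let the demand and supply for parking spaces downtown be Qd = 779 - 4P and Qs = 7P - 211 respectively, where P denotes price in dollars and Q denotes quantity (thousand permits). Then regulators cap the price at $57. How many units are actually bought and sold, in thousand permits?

188

In a free market, 779 - 4P = 7P - 211 gives the equilibrium P* = 90, Q* = 419.
The ceiling of 57 is below the equilibrium price 90, so it binds.
At P = 57: Qd = 779 - 4·57 = 551 and Qs = 7·57 - 211 = 188.
The quantity actually transacted is the short side, supply: 188.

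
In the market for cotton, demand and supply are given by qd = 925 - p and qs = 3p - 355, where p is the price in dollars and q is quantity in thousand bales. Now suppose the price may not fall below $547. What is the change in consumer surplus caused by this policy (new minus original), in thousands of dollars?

Without the control the market clears where 925 - p = 3p - 355, i.e. p* = 320 and q* = 605.
Since 547 > 320, the floor is binding.
At p = 547: qd = 925 - 547 = 378 and qs = 3·547 - 355 = 1286.
Consumer surplus without the control is ½ · (925 - 320) · 605 = 183012.5.
With the floor, consumers buy 378 units at 547, so CS = ½ · (925 - 547) · 378 = 71442.
Change in consumer surplus = 71442 - 183012.5 = -111570.5.

-111570.5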